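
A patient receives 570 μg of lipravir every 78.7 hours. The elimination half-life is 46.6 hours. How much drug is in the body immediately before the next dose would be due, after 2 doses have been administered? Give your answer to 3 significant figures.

The 2 doses were given 157.4, 78.7 hours ago.
Total = 570·(1/2)^(157.4/46.6) + 570·(1/2)^(78.7/46.6)
      = 54.839 + 176.8 ≈ 231.64 μg.

232 μg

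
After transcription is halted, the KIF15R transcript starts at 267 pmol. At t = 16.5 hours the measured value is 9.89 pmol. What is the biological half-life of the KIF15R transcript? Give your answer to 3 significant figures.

A/A₀ = 9.89/267 ≈ 0.037041.
n = log₂(26.997) ≈ 4.7547 half-lives elapsed in 16.5 hours.
t½ = 16.5/4.7547 ≈ 3.4702 hours.

3.47 hours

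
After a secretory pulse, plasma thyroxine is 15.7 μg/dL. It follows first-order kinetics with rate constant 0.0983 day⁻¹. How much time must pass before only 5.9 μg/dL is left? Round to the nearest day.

t½ = ln 2 / λ = 0.69315 / 0.0983 ≈ 7.0513 days.
Fraction remaining = 5.9/15.7 ≈ 0.3758.
n = log₂(15.7/5.9) = ln(2.661)/ln 2 ≈ 1.412 half-lives.
t = n × t½ = 1.412 × 7.0513 ≈ 9.9563 days.

10 days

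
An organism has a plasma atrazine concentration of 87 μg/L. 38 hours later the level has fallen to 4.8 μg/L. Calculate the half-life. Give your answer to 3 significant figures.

9.09 hours

A/A₀ = 4.8/87 ≈ 0.055172.
n = log₂(18.125) ≈ 4.1799 half-lives elapsed in 38 hours.
t½ = 38/4.1799 ≈ 9.0911 hours.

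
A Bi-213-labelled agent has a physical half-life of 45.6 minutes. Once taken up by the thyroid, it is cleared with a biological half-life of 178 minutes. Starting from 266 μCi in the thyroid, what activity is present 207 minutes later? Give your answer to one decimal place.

1/t_eff = 1/t_phys + 1/t_biol = 1/45.6 + 1/178 = 0.027548 per minute.
t_eff = 45.6 × 178 / (45.6 + 178) ≈ 36.301 minutes.
Remaining = 266 × (1/2)^(207/36.301) = 266 × (1/2)^5.7024 ≈ 5.1085 μCi.

5.1 μCi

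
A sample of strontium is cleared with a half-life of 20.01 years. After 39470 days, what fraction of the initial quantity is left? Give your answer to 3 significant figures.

39470 days = 108.137 years.
n = 108.137/20.01 ≈ 5.4041 half-lives.
Fraction remaining = (1/2)^5.4041 ≈ 0.023615.

0.0236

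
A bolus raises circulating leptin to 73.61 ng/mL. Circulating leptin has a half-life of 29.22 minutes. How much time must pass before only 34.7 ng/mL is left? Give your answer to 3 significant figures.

Fraction remaining = 34.7/73.61 ≈ 0.4714.
n = log₂(73.61/34.7) = ln(2.1213)/ln 2 ≈ 1.085 half-lives.
t = n × t½ = 1.085 × 29.22 ≈ 31.703 minutes.

31.7 minutes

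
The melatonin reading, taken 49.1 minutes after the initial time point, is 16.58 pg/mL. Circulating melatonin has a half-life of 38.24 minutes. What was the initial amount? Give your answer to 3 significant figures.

40.4 pg/mL

Number of half-lives elapsed: n = 49.1/38.24 ≈ 1.284.
A₀ = A × 2^n = 16.58 × 2^1.284 = 16.58 × 2.4351 ≈ 40.374 pg/mL.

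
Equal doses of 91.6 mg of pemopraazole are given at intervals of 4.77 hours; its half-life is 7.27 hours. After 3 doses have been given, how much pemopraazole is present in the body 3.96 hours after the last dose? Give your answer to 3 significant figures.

The 3 doses were given 13.5, 8.73, 3.96 hours ago.
Total = 91.6·(1/2)^(13.5/7.27) + 91.6·(1/2)^(8.73/7.27) + 91.6·(1/2)^(3.96/7.27)
      = 25.287 + 39.848 + 62.795 ≈ 127.93 mg.

128 mg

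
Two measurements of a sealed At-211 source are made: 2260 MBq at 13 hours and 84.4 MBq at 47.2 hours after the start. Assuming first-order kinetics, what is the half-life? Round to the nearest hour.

7 hours

Over Δt = 47.2 − 13 = 34.2 hours, the level fell by a factor of 2260/84.4 ≈ 26.777.
n = log₂(26.777) ≈ 4.7429 half-lives, so t½ = 34.2/4.7429 ≈ 7.2107 hours.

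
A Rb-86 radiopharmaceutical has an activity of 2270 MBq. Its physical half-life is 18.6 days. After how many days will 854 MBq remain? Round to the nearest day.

26 days

Fraction remaining = 854/2270 ≈ 0.37621.
n = log₂(2270/854) = ln(2.6581)/ln 2 ≈ 1.4104 half-lives.
t = n × t½ = 1.4104 × 18.6 ≈ 26.233 days.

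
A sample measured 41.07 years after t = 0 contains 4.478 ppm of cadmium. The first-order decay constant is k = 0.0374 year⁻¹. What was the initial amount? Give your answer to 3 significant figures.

t½ = ln 2 / k = 0.69315 / 0.0374 ≈ 18.533 years.
Number of half-lives elapsed: n = 41.07/18.533 ≈ 2.216.
A₀ = A × 2^n = 4.478 × 2^2.216 = 4.478 × 4.6461 ≈ 20.805 ppm.

20.8 ppm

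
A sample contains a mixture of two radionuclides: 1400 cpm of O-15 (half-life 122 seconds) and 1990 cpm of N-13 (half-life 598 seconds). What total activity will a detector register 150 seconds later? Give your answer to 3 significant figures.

O-15: 1400 × (1/2)^(150/122) = 1400 × (1/2)^1.2295 ≈ 597.05 cpm.
N-13: 1990 × (1/2)^(150/598) = 1990 × (1/2)^0.25084 ≈ 1672.4 cpm.
Total = 597.05 + 1672.4 ≈ 2269.5 cpm.

2270 cpm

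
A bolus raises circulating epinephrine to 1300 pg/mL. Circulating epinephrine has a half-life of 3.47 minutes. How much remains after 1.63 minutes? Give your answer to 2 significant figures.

Number of half-lives: n = 1.63/3.47 ≈ 0.46974.
Remaining = 1300 × (1/2)^0.46974 = 1300 × 0.72209 ≈ 938.72 pg/mL.

940 pg/mL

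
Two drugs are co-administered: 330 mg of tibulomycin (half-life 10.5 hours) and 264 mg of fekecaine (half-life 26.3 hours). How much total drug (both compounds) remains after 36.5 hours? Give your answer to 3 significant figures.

tibulomycin: 330 × (1/2)^(36.5/10.5) = 330 × (1/2)^3.4762 ≈ 29.654 mg.
fekecaine: 264 × (1/2)^(36.5/26.3) = 264 × (1/2)^1.3878 ≈ 100.88 mg.
Total = 29.654 + 100.88 ≈ 130.54 mg.

131 mg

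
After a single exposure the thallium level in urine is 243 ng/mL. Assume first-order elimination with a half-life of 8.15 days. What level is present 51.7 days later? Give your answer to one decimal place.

Number of half-lives: n = 51.7/8.15 ≈ 6.3436.
Remaining = 243 × (1/2)^6.3436 = 243 × 0.012314 ≈ 2.9923 ng/mL.

3.0 ng/mL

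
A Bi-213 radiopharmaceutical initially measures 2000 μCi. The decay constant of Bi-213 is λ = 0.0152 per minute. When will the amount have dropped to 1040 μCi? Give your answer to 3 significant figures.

t½ = ln 2 / λ = 0.69315 / 0.0152 ≈ 45.602 minutes.
Fraction remaining = 1040/2000 ≈ 0.52.
n = log₂(2000/1040) = ln(1.9231)/ln 2 ≈ 0.94342 half-lives.
t = n × t½ = 0.94342 × 45.602 ≈ 43.021 minutes.

43.0 minutes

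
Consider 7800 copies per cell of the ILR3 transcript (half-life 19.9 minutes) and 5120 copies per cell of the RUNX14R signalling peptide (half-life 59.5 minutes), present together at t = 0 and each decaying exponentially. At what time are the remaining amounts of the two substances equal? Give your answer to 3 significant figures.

Set 7800·(1/2)^(t/19.9) = 5120·(1/2)^(t/59.5).
Taking log₂: log₂(7800/5120) = t·(1/19.9 − 1/59.5).
log₂(1.5234) = 0.60733; 1/19.9 − 1/59.5 = 0.033445.
t = 0.60733 / 0.033445 ≈ 18.159 minutes.

18.2 minutes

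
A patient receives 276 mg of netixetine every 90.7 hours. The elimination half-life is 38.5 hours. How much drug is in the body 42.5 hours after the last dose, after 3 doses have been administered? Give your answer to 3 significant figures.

The 3 doses were given 223.9, 133.2, 42.5 hours ago.
Total = 276·(1/2)^(223.9/38.5) + 276·(1/2)^(133.2/38.5) + 276·(1/2)^(42.5/38.5)
      = 4.9005 + 25.086 + 128.41 ≈ 158.4 mg.

158 mg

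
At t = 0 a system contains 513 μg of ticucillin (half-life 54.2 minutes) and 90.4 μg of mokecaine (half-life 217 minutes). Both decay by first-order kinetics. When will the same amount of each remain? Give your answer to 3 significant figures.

181 minutes

Set 513·(1/2)^(t/54.2) = 90.4·(1/2)^(t/217).
Taking log₂: log₂(513/90.4) = t·(1/54.2 − 1/217).
log₂(5.6748) = 2.5046; 1/54.2 − 1/217 = 0.013842.
t = 2.5046 / 0.013842 ≈ 180.94 minutes.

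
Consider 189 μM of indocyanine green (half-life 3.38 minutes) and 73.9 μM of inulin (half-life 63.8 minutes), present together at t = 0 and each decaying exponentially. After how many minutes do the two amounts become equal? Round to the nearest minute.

Set 189·(1/2)^(t/3.38) = 73.9·(1/2)^(t/63.8).
Taking log₂: log₂(189/73.9) = t·(1/3.38 − 1/63.8).
log₂(2.5575) = 1.3547; 1/3.38 − 1/63.8 = 0.28018.
t = 1.3547 / 0.28018 ≈ 4.8352 minutes.

5 minutes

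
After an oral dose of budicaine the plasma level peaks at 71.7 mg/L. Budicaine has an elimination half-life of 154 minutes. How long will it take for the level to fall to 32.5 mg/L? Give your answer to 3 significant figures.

Fraction remaining = 32.5/71.7 ≈ 0.45328.
n = log₂(71.7/32.5) = ln(2.2062)/ln 2 ≈ 1.1415 half-lives.
t = n × t½ = 1.1415 × 154 ≈ 175.8 minutes.

176 minutes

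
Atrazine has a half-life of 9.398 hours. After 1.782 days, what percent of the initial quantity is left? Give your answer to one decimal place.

4.3%

1.782 days = 42.768 hours.
n = 42.768/9.398 ≈ 4.5508 half-lives.
Fraction remaining = (1/2)^4.5508 ≈ 0.042666, i.e. 4.2666%.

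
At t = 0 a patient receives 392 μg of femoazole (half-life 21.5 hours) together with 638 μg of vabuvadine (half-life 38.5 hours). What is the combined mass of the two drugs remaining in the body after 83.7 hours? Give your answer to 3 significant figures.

femoazole: 392 × (1/2)^(83.7/21.5) = 392 × (1/2)^3.893 ≈ 26.386 μg.
vabuvadine: 638 × (1/2)^(83.7/38.5) = 638 × (1/2)^2.174 ≈ 141.38 μg.
Total = 26.386 + 141.38 ≈ 167.76 μg.

168 μg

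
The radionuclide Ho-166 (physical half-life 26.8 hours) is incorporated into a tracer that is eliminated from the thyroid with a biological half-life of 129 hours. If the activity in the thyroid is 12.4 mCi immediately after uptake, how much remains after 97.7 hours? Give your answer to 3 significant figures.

1/t_eff = 1/t_phys + 1/t_biol = 1/26.8 + 1/129 = 0.045065 per hour.
t_eff = 26.8 × 129 / (26.8 + 129) ≈ 22.19 hours.
Remaining = 12.4 × (1/2)^(97.7/22.19) = 12.4 × (1/2)^4.4029 ≈ 0.58617 mCi.

0.586 mCi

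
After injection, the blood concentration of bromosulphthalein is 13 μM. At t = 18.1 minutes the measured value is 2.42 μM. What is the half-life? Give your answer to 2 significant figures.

A/A₀ = 2.42/13 ≈ 0.18615.
n = log₂(5.3719) ≈ 2.4254 half-lives elapsed in 18.1 minutes.
t½ = 18.1/2.4254 ≈ 7.4626 minutes.

7.5 minutes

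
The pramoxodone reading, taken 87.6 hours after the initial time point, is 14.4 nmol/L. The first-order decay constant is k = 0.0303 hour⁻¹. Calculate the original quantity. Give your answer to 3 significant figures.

t½ = ln 2 / k = 0.69315 / 0.0303 ≈ 22.876 hours.
Number of half-lives elapsed: n = 87.6/22.876 ≈ 3.8293.
A₀ = A × 2^n = 14.4 × 2^3.8293 = 14.4 × 14.215 ≈ 204.69 nmol/L.

205 nmol/L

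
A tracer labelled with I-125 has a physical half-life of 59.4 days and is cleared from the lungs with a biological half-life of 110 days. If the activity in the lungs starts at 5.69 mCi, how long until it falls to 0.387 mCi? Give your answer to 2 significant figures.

150 days

1/t_eff = 1/t_phys + 1/t_biol = 1/59.4 + 1/110 = 0.025926 per day.
t_eff = 59.4 × 110 / (59.4 + 110) ≈ 38.571 days.
n = log₂(5.69/0.387) ≈ 3.878; t = 3.878 × 38.571 ≈ 149.58 days.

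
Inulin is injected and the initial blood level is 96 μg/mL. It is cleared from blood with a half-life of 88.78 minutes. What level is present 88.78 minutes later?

48 μg/mL

Elapsed time is 1 half-life (88.78/88.78).
Each half-life halves the amount: 96 × (1/2)^1 = 96/2 = 48 μg/mL.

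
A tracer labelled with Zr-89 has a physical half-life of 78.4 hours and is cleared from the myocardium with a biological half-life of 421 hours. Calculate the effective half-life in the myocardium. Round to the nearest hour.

1/t_eff = 1/t_phys + 1/t_biol = 1/78.4 + 1/421 = 0.01513 per hour.
t_eff = 78.4 × 421 / (78.4 + 421) ≈ 66.092 hours.

66 hours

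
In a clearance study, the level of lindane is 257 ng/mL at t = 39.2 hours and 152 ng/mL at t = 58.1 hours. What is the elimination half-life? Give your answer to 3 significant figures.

Over Δt = 58.1 − 39.2 = 18.9 hours, the level fell by a factor of 257/152 ≈ 1.6908.
n = log₂(1.6908) ≈ 0.7577 half-lives, so t½ = 18.9/0.7577 ≈ 24.944 hours.

24.9 hours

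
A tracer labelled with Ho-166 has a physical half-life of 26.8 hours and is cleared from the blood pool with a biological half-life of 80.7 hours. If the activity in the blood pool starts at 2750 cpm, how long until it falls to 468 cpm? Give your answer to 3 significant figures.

51.4 hours

1/t_eff = 1/t_phys + 1/t_biol = 1/26.8 + 1/80.7 = 0.049705 per hour.
t_eff = 26.8 × 80.7 / (26.8 + 80.7) ≈ 20.119 hours.
n = log₂(2750/468) ≈ 2.5549; t = 2.5549 × 20.119 ≈ 51.4 hours.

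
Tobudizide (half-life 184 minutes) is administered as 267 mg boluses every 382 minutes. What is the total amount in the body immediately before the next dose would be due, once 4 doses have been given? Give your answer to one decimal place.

The 4 doses were given 1528, 1146, 764, 382 minutes ago.
Total = 267·(1/2)^(1528/184) + 267·(1/2)^(1146/184) + 267·(1/2)^(764/184) + 267·(1/2)^(382/184)
      = 0.8446 + 3.5614 + 15.017 + 63.321 ≈ 82.744 mg.

82.7 mg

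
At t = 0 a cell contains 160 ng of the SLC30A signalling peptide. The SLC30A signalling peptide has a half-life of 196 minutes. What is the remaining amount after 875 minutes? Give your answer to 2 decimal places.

7.25 ng

Number of half-lives: n = 875/196 ≈ 4.4643.
Remaining = 160 × (1/2)^4.4643 = 160 × 0.045302 ≈ 7.2483 ng.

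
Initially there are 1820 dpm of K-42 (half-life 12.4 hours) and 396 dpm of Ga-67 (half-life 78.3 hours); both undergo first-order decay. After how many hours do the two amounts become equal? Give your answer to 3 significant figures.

Set 1820·(1/2)^(t/12.4) = 396·(1/2)^(t/78.3).
Taking log₂: log₂(1820/396) = t·(1/12.4 − 1/78.3).
log₂(4.596) = 2.2004; 1/12.4 − 1/78.3 = 0.067874.
t = 2.2004 / 0.067874 ≈ 32.419 hours.

32.4 hours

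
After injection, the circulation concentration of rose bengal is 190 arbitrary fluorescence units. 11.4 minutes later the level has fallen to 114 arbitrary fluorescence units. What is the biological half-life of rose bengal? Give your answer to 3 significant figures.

15.5 minutes

A/A₀ = 114/190 ≈ 0.6.
n = log₂(1.6667) ≈ 0.73697 half-lives elapsed in 11.4 minutes.
t½ = 11.4/0.73697 ≈ 15.469 minutes.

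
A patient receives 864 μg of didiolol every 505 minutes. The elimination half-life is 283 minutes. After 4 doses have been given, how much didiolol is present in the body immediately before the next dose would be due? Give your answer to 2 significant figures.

The 4 doses were given 2020, 1515, 1010, 505 minutes ago.
Total = 864·(1/2)^(2020/283) + 864·(1/2)^(1515/283) + 864·(1/2)^(1010/283) + 864·(1/2)^(505/283)
      = 6.1351 + 21.135 + 72.806 + 250.81 ≈ 350.88 μg.

350 μg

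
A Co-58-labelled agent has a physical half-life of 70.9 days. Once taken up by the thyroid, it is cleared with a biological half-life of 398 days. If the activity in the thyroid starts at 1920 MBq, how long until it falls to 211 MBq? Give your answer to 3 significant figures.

192 days

1/t_eff = 1/t_phys + 1/t_biol = 1/70.9 + 1/398 = 0.016617 per day.
t_eff = 70.9 × 398 / (70.9 + 398) ≈ 60.18 days.
n = log₂(1920/211) ≈ 3.1858; t = 3.1858 × 60.18 ≈ 191.72 days.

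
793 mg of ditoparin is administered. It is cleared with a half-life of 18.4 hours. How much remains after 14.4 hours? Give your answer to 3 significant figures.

Number of half-lives: n = 14.4/18.4 ≈ 0.78261.
Remaining = 793 × (1/2)^0.78261 = 793 × 0.58131 ≈ 460.98 mg.

461 mg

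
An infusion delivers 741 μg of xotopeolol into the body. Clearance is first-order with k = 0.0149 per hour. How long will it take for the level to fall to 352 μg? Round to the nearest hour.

t½ = ln 2 / k = 0.69315 / 0.0149 ≈ 46.52 hours.
Fraction remaining = 352/741 ≈ 0.47503.
n = log₂(741/352) = ln(2.1051)/ln 2 ≈ 1.0739 half-lives.
t = n × t½ = 1.0739 × 46.52 ≈ 49.958 hours.

50 hours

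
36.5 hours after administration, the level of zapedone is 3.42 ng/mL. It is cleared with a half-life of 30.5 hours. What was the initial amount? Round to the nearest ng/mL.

8 ng/mL

Number of half-lives elapsed: n = 36.5/30.5 ≈ 1.1967.
A₀ = A × 2^n = 3.42 × 2^1.1967 = 3.42 × 2.2922 ≈ 7.8393 ng/mL.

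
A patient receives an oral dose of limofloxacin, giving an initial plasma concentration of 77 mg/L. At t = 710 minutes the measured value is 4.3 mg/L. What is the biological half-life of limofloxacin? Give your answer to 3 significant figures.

A/A₀ = 4.3/77 ≈ 0.055844.
n = log₂(17.907) ≈ 4.1624 half-lives elapsed in 710 minutes.
t½ = 710/4.1624 ≈ 170.57 minutes.

171 minutes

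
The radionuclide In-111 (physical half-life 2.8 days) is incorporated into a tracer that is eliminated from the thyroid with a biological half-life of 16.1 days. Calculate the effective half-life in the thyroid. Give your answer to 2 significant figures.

1/t_eff = 1/t_phys + 1/t_biol = 1/2.8 + 1/16.1 = 0.41925 per day.
t_eff = 2.8 × 16.1 / (2.8 + 16.1) ≈ 2.3852 days.

2.4 days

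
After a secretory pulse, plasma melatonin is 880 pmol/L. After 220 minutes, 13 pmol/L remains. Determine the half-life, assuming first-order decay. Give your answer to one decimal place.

36.2 minutes

A/A₀ = 13/880 ≈ 0.014773.
n = log₂(67.692) ≈ 6.0809 half-lives elapsed in 220 minutes.
t½ = 220/6.0809 ≈ 36.179 minutes.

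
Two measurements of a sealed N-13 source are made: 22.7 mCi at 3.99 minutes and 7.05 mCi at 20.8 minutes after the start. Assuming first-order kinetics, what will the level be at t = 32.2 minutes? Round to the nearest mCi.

3 mCi

Over Δt = 20.8 − 3.99 = 16.81 minutes, the level fell by a factor of 22.7/7.05 ≈ 3.2199.
n = log₂(3.2199) ≈ 1.687 half-lives, so t½ = 16.81/1.687 ≈ 9.9645 minutes.
From t = 20.8 to t = 32.2: 7.05 × (1/2)^((32.2−20.8)/9.9645) ≈ 3.19 mCi.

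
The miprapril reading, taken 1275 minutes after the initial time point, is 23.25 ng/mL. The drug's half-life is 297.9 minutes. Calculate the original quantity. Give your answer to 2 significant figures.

450 ng/mL

Number of half-lives elapsed: n = 1275/297.9 ≈ 4.28.
A₀ = A × 2^n = 23.25 × 2^4.28 = 23.25 × 19.427 ≈ 451.67 ng/mL.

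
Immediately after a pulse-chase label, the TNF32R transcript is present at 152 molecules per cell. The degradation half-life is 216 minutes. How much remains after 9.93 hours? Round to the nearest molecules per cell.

Convert the elapsed time: 9.93 hours = 595.8 minutes.
Number of half-lives: n = 595.8/216 ≈ 2.7583.
Remaining = 152 × (1/2)^2.7583 = 152 × 0.14779 ≈ 22.465 molecules per cell.

22 molecules per cell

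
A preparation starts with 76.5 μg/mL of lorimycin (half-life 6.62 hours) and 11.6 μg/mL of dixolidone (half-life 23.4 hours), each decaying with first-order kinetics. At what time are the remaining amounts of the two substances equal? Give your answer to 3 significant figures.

Set 76.5·(1/2)^(t/6.62) = 11.6·(1/2)^(t/23.4).
Taking log₂: log₂(76.5/11.6) = t·(1/6.62 − 1/23.4).
log₂(6.5948) = 2.7213; 1/6.62 − 1/23.4 = 0.10832.
t = 2.7213 / 0.10832 ≈ 25.123 hours.

25.1 hours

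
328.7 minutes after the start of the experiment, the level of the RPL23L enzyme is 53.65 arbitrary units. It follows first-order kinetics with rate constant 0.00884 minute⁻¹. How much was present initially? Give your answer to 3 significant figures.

981 arbitrary units

t½ = ln 2 / λ = 0.69315 / 0.00884 ≈ 78.41 minutes.
Number of half-lives elapsed: n = 328.7/78.41 ≈ 4.1921.
A₀ = A × 2^n = 53.65 × 2^4.1921 = 53.65 × 18.278 ≈ 980.62 arbitrary units.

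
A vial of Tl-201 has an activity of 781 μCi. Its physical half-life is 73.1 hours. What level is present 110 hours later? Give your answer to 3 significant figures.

275 μCi

Number of half-lives: n = 110/73.1 ≈ 1.5048.
Remaining = 781 × (1/2)^1.5048 = 781 × 0.35238 ≈ 275.21 μCi.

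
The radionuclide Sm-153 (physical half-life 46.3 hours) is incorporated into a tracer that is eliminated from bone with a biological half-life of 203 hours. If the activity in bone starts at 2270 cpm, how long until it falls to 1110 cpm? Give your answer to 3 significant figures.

1/t_eff = 1/t_phys + 1/t_biol = 1/46.3 + 1/203 = 0.026524 per hour.
t_eff = 46.3 × 203 / (46.3 + 203) ≈ 37.701 hours.
n = log₂(2270/1110) ≈ 1.0321; t = 1.0321 × 37.701 ≈ 38.913 hours.

38.9 hours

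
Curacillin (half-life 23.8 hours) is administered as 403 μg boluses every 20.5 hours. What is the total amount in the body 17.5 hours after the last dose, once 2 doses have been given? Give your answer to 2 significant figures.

380 μg

The 2 doses were given 38, 17.5 hours ago.
Total = 403·(1/2)^(38/23.8) + 403·(1/2)^(17.5/23.8)
      = 133.25 + 242.08 ≈ 375.33 μg.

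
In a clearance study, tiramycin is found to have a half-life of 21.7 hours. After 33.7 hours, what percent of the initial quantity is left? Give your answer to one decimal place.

n = 33.7/21.7 ≈ 1.553 half-lives.
Fraction remaining = (1/2)^1.553 ≈ 0.3408, i.e. 34.08%.

34.1%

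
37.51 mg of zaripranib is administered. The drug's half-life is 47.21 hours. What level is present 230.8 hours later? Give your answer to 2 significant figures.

Number of half-lives: n = 230.8/47.21 ≈ 4.8888.
Remaining = 37.51 × (1/2)^4.8888 = 37.51 × 0.033754 ≈ 1.2661 mg.

1.3 mg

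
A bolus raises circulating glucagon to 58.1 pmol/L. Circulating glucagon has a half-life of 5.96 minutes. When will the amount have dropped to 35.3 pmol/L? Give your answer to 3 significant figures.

4.28 minutes

Fraction remaining = 35.3/58.1 ≈ 0.60757.
n = log₂(58.1/35.3) = ln(1.6459)/ln 2 ≈ 0.71887 half-lives.
t = n × t½ = 0.71887 × 5.96 ≈ 4.2845 minutes.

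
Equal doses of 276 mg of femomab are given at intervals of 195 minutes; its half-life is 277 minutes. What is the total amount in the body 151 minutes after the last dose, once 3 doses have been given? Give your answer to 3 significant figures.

377 mg

The 3 doses were given 541, 346, 151 minutes ago.
Total = 276·(1/2)^(541/277) + 276·(1/2)^(346/277) + 276·(1/2)^(151/277)
      = 71.282 + 116.12 + 189.15 ≈ 376.55 mg.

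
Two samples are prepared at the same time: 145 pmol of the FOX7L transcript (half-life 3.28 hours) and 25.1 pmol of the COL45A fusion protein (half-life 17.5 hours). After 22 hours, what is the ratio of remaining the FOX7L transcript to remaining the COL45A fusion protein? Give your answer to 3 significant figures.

0.132

FOX7L transcript: 145 × (1/2)^(22/3.28) = 145 × (1/2)^6.7073 ≈ 1.3876 pmol.
COL45A fusion protein: 25.1 × (1/2)^(22/17.5) = 25.1 × (1/2)^1.2571 ≈ 10.501 pmol.
Ratio ≈ 1.3876 / 10.501 ≈ 0.13214.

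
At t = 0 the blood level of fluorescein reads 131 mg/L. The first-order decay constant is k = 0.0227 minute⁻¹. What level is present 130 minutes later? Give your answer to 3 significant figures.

t½ = ln 2 / k = 0.69315 / 0.0227 ≈ 30.535 minutes.
Number of half-lives: n = 130/30.535 ≈ 4.2574.
Remaining = 131 × (1/2)^4.2574 = 131 × 0.052287 ≈ 6.8496 mg/L.

6.85 mg/L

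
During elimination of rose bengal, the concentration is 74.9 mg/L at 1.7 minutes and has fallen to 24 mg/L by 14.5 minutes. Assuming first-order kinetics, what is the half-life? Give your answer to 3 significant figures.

Over Δt = 14.5 − 1.7 = 12.8 minutes, the level fell by a factor of 74.9/24 ≈ 3.1208.
n = log₂(3.1208) ≈ 1.6419 half-lives, so t½ = 12.8/1.6419 ≈ 7.7957 minutes.

7.80 minutes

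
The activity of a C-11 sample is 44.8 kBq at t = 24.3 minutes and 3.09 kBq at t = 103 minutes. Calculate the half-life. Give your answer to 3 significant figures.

Over Δt = 103 − 24.3 = 78.7 minutes, the level fell by a factor of 44.8/3.09 ≈ 14.498.
n = log₂(14.498) ≈ 3.8578 half-lives, so t½ = 78.7/3.8578 ≈ 20.4 minutes.

20.4 minutes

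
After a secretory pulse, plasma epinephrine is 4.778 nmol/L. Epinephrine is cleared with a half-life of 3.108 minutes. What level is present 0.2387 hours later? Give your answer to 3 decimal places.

0.196 nmol/L

Convert the elapsed time: 0.2387 hours = 14.322 minutes.
Number of half-lives: n = 14.322/3.108 ≈ 4.6081.
Remaining = 4.778 × (1/2)^4.6081 = 4.778 × 0.041004 ≈ 0.19591 nmol/L.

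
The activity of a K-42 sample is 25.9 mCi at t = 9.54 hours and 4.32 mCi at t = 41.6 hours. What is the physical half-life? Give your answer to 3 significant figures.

12.4 hours

Over Δt = 41.6 − 9.54 = 32.06 hours, the level fell by a factor of 25.9/4.32 ≈ 5.9954.
n = log₂(5.9954) ≈ 2.5838 half-lives, so t½ = 32.06/2.5838 ≈ 12.408 hours.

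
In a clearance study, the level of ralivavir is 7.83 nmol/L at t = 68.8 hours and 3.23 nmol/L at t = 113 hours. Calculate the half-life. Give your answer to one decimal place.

Over Δt = 113 − 68.8 = 44.2 hours, the level fell by a factor of 7.83/3.23 ≈ 2.4241.
n = log₂(2.4241) ≈ 1.2775 half-lives, so t½ = 44.2/1.2775 ≈ 34.599 hours.

34.6 hours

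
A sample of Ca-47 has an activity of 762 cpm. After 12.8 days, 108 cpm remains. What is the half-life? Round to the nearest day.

A/A₀ = 108/762 ≈ 0.14173.
n = log₂(7.0556) ≈ 2.8188 half-lives elapsed in 12.8 days.
t½ = 12.8/2.8188 ≈ 4.541 days.

5 days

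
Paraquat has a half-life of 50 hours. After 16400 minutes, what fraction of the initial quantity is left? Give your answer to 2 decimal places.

16400 minutes = 273.333 hours.
n = 273.333/50 ≈ 5.4667 half-lives.
Fraction remaining = (1/2)^5.4667 ≈ 0.022614.

0.02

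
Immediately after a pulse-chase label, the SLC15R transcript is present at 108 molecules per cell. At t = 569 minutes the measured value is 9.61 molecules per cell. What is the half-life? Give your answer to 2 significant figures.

A/A₀ = 9.61/108 ≈ 0.088981.
n = log₂(11.238) ≈ 3.4904 half-lives elapsed in 569 minutes.
t½ = 569/3.4904 ≈ 163.02 minutes.

160 minutes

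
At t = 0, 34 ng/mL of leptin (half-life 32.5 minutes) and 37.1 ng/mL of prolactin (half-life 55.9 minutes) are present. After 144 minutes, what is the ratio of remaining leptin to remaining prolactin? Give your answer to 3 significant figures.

leptin: 34 × (1/2)^(144/32.5) = 34 × (1/2)^4.4308 ≈ 1.5765 ng/mL.
prolactin: 37.1 × (1/2)^(144/55.9) = 37.1 × (1/2)^2.576 ≈ 6.2217 ng/mL.
Ratio ≈ 1.5765 / 6.2217 ≈ 0.25338.

0.253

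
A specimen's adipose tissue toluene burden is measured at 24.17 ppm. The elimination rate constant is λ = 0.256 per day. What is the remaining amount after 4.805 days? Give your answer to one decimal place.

7.1 ppm

t½ = ln 2 / λ = 0.69315 / 0.256 ≈ 2.7076 days.
Number of half-lives: n = 4.805/2.7076 ≈ 1.7746.
Remaining = 24.17 × (1/2)^1.7746 = 24.17 × 0.29227 ≈ 7.0641 ppm.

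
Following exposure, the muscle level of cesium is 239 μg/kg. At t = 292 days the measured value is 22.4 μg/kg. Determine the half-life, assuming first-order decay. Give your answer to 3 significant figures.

A/A₀ = 22.4/239 ≈ 0.093724.
n = log₂(10.67) ≈ 3.4154 half-lives elapsed in 292 days.
t½ = 292/3.4154 ≈ 85.494 days.

85.5 days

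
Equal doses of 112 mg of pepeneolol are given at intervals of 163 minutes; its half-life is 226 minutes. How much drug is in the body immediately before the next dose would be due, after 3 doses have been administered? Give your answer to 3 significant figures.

The 3 doses were given 489, 326, 163 minutes ago.
Total = 112·(1/2)^(489/226) + 112·(1/2)^(326/226) + 112·(1/2)^(163/226)
      = 24.996 + 41.209 + 67.937 ≈ 134.14 mg.

134 mg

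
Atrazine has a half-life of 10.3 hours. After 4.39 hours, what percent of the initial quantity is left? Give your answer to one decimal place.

74.4%

n = 4.39/10.3 ≈ 0.42621 half-lives.
Fraction remaining = (1/2)^0.42621 ≈ 0.74421, i.e. 74.421%.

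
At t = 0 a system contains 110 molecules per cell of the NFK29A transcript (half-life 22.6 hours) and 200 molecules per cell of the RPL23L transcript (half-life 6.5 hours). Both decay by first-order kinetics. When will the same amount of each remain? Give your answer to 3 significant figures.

7.87 hours

Set 110·(1/2)^(t/22.6) = 200·(1/2)^(t/6.5).
Taking log₂: log₂(110/200) = t·(1/22.6 − 1/6.5).
log₂(0.55) = -0.8625; 1/22.6 − 1/6.5 = -0.1096.
t = -0.8625 / -0.1096 ≈ 7.8696 hours.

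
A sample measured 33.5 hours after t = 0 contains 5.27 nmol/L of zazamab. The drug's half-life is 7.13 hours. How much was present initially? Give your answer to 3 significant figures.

Number of half-lives elapsed: n = 33.5/7.13 ≈ 4.6985.
A₀ = A × 2^n = 5.27 × 2^4.6985 = 5.27 × 25.964 ≈ 136.83 nmol/L.

137 nmol/L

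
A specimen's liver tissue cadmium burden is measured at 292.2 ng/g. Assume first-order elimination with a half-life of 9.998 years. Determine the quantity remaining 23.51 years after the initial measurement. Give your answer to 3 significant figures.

Number of half-lives: n = 23.51/9.998 ≈ 2.3515.
Remaining = 292.2 × (1/2)^2.3515 = 292.2 × 0.19595 ≈ 57.255 ng/g.

57.3 ng/g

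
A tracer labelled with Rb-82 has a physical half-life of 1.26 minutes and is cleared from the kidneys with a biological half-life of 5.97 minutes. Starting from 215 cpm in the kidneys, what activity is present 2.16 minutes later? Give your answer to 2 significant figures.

1/t_eff = 1/t_phys + 1/t_biol = 1/1.26 + 1/5.97 = 0.96115 per minute.
t_eff = 1.26 × 5.97 / (1.26 + 5.97) ≈ 1.0404 minutes.
Remaining = 215 × (1/2)^(2.16/1.0404) = 215 × (1/2)^2.0761 ≈ 50.988 cpm.

51 cpm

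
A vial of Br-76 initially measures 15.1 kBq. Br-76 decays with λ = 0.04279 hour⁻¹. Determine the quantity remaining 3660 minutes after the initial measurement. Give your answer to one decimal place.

1.1 kBq

t½ = ln 2 / λ = 0.69315 / 0.04279 ≈ 16.199 hours.
Convert the elapsed time: 3660 minutes = 61 hours.
Number of half-lives: n = 61/16.199 ≈ 3.7657.
Remaining = 15.1 × (1/2)^3.7657 = 15.1 × 0.073521 ≈ 1.1102 kBq.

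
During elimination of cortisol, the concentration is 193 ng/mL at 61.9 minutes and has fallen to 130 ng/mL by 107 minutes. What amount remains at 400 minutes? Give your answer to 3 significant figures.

Over Δt = 107 − 61.9 = 45.1 minutes, the level fell by a factor of 193/130 ≈ 1.4846.
n = log₂(1.4846) ≈ 0.57009 half-lives, so t½ = 45.1/0.57009 ≈ 79.11 minutes.
From t = 107 to t = 400: 130 × (1/2)^((400−107)/79.11) ≈ 9.9775 ng/mL.

9.98 ng/mL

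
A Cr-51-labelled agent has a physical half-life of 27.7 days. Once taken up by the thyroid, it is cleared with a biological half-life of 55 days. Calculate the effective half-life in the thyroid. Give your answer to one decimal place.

1/t_eff = 1/t_phys + 1/t_biol = 1/27.7 + 1/55 = 0.054283 per day.
t_eff = 27.7 × 55 / (27.7 + 55) ≈ 18.422 days.

18.4 days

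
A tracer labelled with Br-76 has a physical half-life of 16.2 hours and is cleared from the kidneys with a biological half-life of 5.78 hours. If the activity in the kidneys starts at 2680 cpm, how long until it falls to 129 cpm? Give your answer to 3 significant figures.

18.6 hours

1/t_eff = 1/t_phys + 1/t_biol = 1/16.2 + 1/5.78 = 0.23474 per hour.
t_eff = 16.2 × 5.78 / (16.2 + 5.78) ≈ 4.2601 hours.
n = log₂(2680/129) ≈ 4.3768; t = 4.3768 × 4.2601 ≈ 18.645 hours.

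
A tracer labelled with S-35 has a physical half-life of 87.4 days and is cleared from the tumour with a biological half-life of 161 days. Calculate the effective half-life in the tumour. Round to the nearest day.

1/t_eff = 1/t_phys + 1/t_biol = 1/87.4 + 1/161 = 0.017653 per day.
t_eff = 87.4 × 161 / (87.4 + 161) ≈ 56.648 days.

57 days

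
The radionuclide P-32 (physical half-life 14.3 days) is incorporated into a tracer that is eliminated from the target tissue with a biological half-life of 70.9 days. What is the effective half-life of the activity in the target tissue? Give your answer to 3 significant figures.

11.9 days

1/t_eff = 1/t_phys + 1/t_biol = 1/14.3 + 1/70.9 = 0.084034 per day.
t_eff = 14.3 × 70.9 / (14.3 + 70.9) ≈ 11.9 days.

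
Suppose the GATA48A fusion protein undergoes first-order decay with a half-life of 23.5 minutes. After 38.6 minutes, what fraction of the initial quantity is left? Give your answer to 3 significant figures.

0.320

n = 38.6/23.5 ≈ 1.6426 half-lives.
Fraction remaining = (1/2)^1.6426 ≈ 0.32029.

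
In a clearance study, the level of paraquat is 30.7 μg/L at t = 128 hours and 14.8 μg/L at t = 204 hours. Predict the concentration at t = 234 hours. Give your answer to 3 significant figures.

11.1 μg/L

Over Δt = 204 − 128 = 76 hours, the level fell by a factor of 30.7/14.8 ≈ 2.0743.
n = log₂(2.0743) ≈ 1.0526 half-lives, so t½ = 76/1.0526 ≈ 72.199 hours.
From t = 204 to t = 234: 14.8 × (1/2)^((234−204)/72.199) ≈ 11.096 μg/L.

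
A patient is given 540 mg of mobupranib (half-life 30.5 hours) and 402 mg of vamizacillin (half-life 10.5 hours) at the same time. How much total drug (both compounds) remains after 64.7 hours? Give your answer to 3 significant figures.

130 mg

mobupranib: 540 × (1/2)^(64.7/30.5) = 540 × (1/2)^2.1213 ≈ 124.11 mg.
vamizacillin: 402 × (1/2)^(64.7/10.5) = 402 × (1/2)^6.1619 ≈ 5.6145 mg.
Total = 124.11 + 5.6145 ≈ 129.73 mg.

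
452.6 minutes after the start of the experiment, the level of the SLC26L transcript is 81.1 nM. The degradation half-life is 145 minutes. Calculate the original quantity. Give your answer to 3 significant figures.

706 nM

Number of half-lives elapsed: n = 452.6/145 ≈ 3.1214.
A₀ = A × 2^n = 81.1 × 2^3.1214 = 81.1 × 8.7022 ≈ 705.75 nM.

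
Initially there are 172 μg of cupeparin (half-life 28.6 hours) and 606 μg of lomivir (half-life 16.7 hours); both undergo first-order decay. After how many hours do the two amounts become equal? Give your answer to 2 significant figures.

73 hours

Set 172·(1/2)^(t/28.6) = 606·(1/2)^(t/16.7).
Taking log₂: log₂(172/606) = t·(1/28.6 − 1/16.7).
log₂(0.28383) = -1.8169; 1/28.6 − 1/16.7 = -0.024915.
t = -1.8169 / -0.024915 ≈ 72.924 hours.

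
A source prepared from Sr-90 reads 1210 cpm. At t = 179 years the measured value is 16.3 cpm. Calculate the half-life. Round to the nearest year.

29 years

A/A₀ = 16.3/1210 ≈ 0.013471.
n = log₂(74.233) ≈ 6.214 half-lives elapsed in 179 years.
t½ = 179/6.214 ≈ 28.806 years.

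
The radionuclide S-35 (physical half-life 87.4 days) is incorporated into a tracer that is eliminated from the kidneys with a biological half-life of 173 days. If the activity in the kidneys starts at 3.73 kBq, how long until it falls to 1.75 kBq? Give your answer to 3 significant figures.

63.4 days

1/t_eff = 1/t_phys + 1/t_biol = 1/87.4 + 1/173 = 0.017222 per day.
t_eff = 87.4 × 173 / (87.4 + 173) ≈ 58.065 days.
n = log₂(3.73/1.75) ≈ 1.0918; t = 1.0918 × 58.065 ≈ 63.397 days.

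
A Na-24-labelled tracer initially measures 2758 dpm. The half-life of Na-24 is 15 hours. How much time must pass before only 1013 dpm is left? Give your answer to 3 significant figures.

21.7 hours

Fraction remaining = 1013/2758 ≈ 0.3673.
n = log₂(2758/1013) = ln(2.7226)/ln 2 ≈ 1.445 half-lives.
t = n × t½ = 1.445 × 15 ≈ 21.675 hours.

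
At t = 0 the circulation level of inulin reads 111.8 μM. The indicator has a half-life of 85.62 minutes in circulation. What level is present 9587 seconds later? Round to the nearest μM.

31 μM

Convert the elapsed time: 9587 seconds = 159.783 minutes.
Number of half-lives: n = 159.783/85.62 ≈ 1.8662.
Remaining = 111.8 × (1/2)^1.8662 = 111.8 × 0.2743 ≈ 30.666 μM.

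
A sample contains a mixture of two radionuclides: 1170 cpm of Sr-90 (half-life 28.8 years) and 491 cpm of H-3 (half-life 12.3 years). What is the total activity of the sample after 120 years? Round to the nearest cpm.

Sr-90: 1170 × (1/2)^(120/28.8) = 1170 × (1/2)^4.1667 ≈ 65.147 cpm.
H-3: 491 × (1/2)^(120/12.3) = 491 × (1/2)^9.7561 ≈ 0.56781 cpm.
Total = 65.147 + 0.56781 ≈ 65.715 cpm.

66 cpm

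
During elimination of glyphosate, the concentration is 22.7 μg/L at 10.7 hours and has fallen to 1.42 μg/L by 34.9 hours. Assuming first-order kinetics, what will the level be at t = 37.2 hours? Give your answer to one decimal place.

Over Δt = 34.9 − 10.7 = 24.2 hours, the level fell by a factor of 22.7/1.42 ≈ 15.986.
n = log₂(15.986) ≈ 3.9987 half-lives, so t½ = 24.2/3.9987 ≈ 6.0519 hours.
From t = 34.9 to t = 37.2: 1.42 × (1/2)^((37.2−34.9)/6.0519) ≈ 1.0911 μg/L.

1.1 μg/L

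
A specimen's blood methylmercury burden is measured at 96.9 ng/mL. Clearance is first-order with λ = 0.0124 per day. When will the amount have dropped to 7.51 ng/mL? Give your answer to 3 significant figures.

206 days

t½ = ln 2 / λ = 0.69315 / 0.0124 ≈ 55.899 days.
Fraction remaining = 7.51/96.9 ≈ 0.077503.
n = log₂(96.9/7.51) = ln(12.903)/ln 2 ≈ 3.6896 half-lives.
t = n × t½ = 3.6896 × 55.899 ≈ 206.25 days.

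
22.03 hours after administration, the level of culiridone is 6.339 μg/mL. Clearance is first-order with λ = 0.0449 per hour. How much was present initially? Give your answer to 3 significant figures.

17.0 μg/mL

t½ = ln 2 / λ = 0.69315 / 0.0449 ≈ 15.438 hours.
Number of half-lives elapsed: n = 22.03/15.438 ≈ 1.427.
A₀ = A × 2^n = 6.339 × 2^1.427 = 6.339 × 2.6889 ≈ 17.045 μg/mL.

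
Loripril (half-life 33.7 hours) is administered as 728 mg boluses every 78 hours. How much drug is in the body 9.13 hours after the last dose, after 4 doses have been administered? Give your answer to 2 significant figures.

The 4 doses were given 243.13, 165.13, 87.13, 9.13 hours ago.
Total = 728·(1/2)^(243.13/33.7) + 728·(1/2)^(165.13/33.7) + 728·(1/2)^(87.13/33.7) + 728·(1/2)^(9.13/33.7)
      = 4.9016 + 24.383 + 121.29 + 603.36 ≈ 753.94 mg.

750 mg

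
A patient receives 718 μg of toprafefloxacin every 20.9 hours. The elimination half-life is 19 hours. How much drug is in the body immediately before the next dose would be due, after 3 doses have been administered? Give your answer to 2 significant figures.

The 3 doses were given 62.7, 41.8, 20.9 hours ago.
Total = 718·(1/2)^(62.7/19) + 718·(1/2)^(41.8/19) + 718·(1/2)^(20.9/19)
      = 72.9 + 156.26 + 334.96 ≈ 564.12 μg.

560 μg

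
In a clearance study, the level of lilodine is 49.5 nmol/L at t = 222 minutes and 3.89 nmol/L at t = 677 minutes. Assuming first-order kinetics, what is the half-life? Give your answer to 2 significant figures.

Over Δt = 677 − 222 = 455 minutes, the level fell by a factor of 49.5/3.89 ≈ 12.725.
n = log₂(12.725) ≈ 3.6696 half-lives, so t½ = 455/3.6696 ≈ 123.99 minutes.

120 minutes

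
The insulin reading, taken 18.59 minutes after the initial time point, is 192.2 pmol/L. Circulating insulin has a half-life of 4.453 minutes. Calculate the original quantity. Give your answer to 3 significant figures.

Number of half-lives elapsed: n = 18.59/4.453 ≈ 4.1747.
A₀ = A × 2^n = 192.2 × 2^4.1747 = 192.2 × 18.06 ≈ 3471.1 pmol/L.

3470 pmol/L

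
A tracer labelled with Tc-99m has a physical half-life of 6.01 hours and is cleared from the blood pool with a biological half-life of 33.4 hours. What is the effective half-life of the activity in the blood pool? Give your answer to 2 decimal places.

1/t_eff = 1/t_phys + 1/t_biol = 1/6.01 + 1/33.4 = 0.19633 per hour.
t_eff = 6.01 × 33.4 / (6.01 + 33.4) ≈ 5.0935 hours.

5.09 hours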